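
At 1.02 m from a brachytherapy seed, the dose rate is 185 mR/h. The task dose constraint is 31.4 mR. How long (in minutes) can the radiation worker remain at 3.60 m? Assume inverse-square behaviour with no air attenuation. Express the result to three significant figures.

127 min

Intensity scales as (d₁/d₂)², so rate at 3.60 m:
(1.02/3.60)² = 0.08028, so 185 × 0.08028 = 14.85 mR/h.
Stay time = 31.4 mR ÷ 14.85 mR/h = 2.114 h = 126.8 min.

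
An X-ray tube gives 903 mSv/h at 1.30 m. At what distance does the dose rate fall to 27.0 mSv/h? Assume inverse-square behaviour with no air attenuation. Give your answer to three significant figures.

7.52 m

Intensity scales as (d₁/d₂)², so d₂ = d₁·√(I₁/I₂).
I₁/I₂ = 903/27.0 = 33.44, so d₂ = 1.30 × √33.44 = 7.518 m.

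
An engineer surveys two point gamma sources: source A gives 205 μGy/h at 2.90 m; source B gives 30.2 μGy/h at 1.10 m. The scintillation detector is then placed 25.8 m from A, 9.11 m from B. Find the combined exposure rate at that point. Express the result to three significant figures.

By superposition, sum each source's inverse-square contribution:
A: 205 × (2.90/25.8)² = 2.590 μGy/h
B: 30.2 × (1.10/9.11)² = 0.4403 μGy/h
Total = 2.590 + 0.4403 = 3.030 μGy/h.

3.03 μGy/h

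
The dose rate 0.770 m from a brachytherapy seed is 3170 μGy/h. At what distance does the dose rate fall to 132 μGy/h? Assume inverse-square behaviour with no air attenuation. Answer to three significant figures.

Since intensity falls as 1/r², d₂ = d₁·√(I₁/I₂).
I₁/I₂ = 3170/132 = 24.02, so d₂ = 0.770 × √24.02 = 3.774 m.

3.77 m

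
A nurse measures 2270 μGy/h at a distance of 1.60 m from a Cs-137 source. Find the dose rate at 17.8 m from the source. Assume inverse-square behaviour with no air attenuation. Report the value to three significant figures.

18.3 μGy/h

Since intensity falls as 1/r², the rate at 17.8 m is
2270 × (1.60/17.8)² = 2270 × 0.008080 = 18.34 μGy/h.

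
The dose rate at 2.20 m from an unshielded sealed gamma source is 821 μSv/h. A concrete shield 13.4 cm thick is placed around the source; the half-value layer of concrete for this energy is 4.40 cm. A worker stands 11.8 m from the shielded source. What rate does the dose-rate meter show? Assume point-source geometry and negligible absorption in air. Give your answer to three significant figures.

Distance alone: (2.20/11.8)² = 0.03476, so 821 × 0.03476 = 28.54 μSv/h.
Shield: 13.4/4.40 = 3.045 half-value layers → attenuation 2^(−3.045) = 0.1212.
Combined: 28.54 × 0.1212 = 3.459 μSv/h.

3.46 μSv/h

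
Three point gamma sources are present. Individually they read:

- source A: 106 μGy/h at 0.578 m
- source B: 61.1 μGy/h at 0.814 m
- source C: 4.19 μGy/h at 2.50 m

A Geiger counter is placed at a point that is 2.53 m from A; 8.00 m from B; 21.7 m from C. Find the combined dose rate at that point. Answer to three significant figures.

6.22 μGy/h

Each source contributes Iᵢ·(dᵢ/rᵢ)²; contributions add.
A: 106 × (0.578/2.53)² = 5.532 μGy/h
B: 61.1 × (0.814/8.00)² = 0.6326 μGy/h
C: 4.19 × (2.50/21.7)² = 0.05561 μGy/h
Total = 5.532 + 0.6326 + 0.05561 = 6.220 μGy/h.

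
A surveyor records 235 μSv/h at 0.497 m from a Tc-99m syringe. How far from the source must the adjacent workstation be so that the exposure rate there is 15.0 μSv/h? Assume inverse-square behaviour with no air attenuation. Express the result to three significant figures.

1.97 m

Using I₁d₁² = I₂d₂², d₂ = d₁·√(I₁/I₂).
I₁/I₂ = 235/15.0 = 15.67, so d₂ = 0.497 × √15.67 = 1.967 m.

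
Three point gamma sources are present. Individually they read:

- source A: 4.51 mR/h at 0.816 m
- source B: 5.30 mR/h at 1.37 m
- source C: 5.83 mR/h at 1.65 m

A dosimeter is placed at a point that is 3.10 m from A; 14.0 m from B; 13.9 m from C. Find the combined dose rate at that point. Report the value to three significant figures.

By superposition, sum each source's inverse-square contribution:
A: 4.51 × (0.816/3.10)² = 0.3125 mR/h
B: 5.30 × (1.37/14.0)² = 0.05075 mR/h
C: 5.83 × (1.65/13.9)² = 0.08215 mR/h
Total = 0.3125 + 0.05075 + 0.08215 = 0.4454 mR/h.

0.445 mR/h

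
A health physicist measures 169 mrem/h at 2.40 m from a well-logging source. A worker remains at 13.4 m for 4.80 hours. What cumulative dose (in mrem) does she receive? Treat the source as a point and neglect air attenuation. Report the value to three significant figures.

Intensity scales as (d₁/d₂)², so rate at 13.4 m:
(2.40/13.4)² = 0.03208, so 169 × 0.03208 = 5.422 mrem/h.
Dose = rate × time = 5.422 mrem/h × 4.800 h = 26.03 mrem.

26.0 mrem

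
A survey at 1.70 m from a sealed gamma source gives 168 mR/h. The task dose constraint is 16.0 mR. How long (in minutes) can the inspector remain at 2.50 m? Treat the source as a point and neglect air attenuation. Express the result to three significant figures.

12.4 min

Using I₁d₁² = I₂d₂², rate at 2.50 m:
(1.70/2.50)² = 0.4624, so 168 × 0.4624 = 77.68 mR/h.
Stay time = 16.0 mR ÷ 77.68 mR/h = 0.2060 h = 12.36 min.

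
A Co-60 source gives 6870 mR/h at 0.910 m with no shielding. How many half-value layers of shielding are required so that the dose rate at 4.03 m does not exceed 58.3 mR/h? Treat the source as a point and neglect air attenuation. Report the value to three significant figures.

2.59 half-value layers

At 4.03 m, distance alone gives (0.910/4.03)² = 0.05099, so 6870 × 0.05099 = 350.3 mR/h.
Further attenuation needed: 350.3/58.3 = 6.009.
n = log₂(6.009) = 2.587 half-value layers.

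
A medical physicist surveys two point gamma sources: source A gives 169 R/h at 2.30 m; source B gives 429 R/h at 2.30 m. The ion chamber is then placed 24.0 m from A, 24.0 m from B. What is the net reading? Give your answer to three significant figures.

By superposition, sum each source's inverse-square contribution:
A: 169 × (2.30/24.0)² = 1.552 R/h
B: 429 × (2.30/24.0)² = 3.940 R/h
Total = 1.552 + 3.940 = 5.492 R/h.

5.49 R/h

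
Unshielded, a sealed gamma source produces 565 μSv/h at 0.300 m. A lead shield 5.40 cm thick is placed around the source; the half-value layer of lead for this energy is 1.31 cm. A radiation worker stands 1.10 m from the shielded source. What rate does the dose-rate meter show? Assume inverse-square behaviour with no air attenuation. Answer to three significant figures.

2.41 μSv/h

Distance alone: (0.300/1.10)² = 0.07438, so 565 × 0.07438 = 42.02 μSv/h.
Shield: 5.40/1.31 = 4.122 half-value layers → attenuation 2^(−4.122) = 0.05743.
Combined: 42.02 × 0.05743 = 2.413 μSv/h.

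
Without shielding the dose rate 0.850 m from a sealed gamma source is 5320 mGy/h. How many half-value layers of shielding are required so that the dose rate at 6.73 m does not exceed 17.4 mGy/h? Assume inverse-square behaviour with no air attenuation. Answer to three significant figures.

At 6.73 m, distance alone gives 5320 × (0.850/6.73)² = 5320 × 0.01595 = 84.85 mGy/h.
Further attenuation needed: 84.85/17.4 = 4.876.
n = log₂(4.876) = 2.286 half-value layers.

2.29 half-value layers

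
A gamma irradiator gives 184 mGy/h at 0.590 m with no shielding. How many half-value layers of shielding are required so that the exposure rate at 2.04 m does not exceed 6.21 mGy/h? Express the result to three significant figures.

At 2.04 m, distance alone gives (0.590/2.04)² = 0.08365, so 184 × 0.08365 = 15.39 mGy/h.
Further attenuation needed: 15.39/6.21 = 2.478.
n = log₂(2.478) = 1.309 half-value layers.

1.31 half-value layers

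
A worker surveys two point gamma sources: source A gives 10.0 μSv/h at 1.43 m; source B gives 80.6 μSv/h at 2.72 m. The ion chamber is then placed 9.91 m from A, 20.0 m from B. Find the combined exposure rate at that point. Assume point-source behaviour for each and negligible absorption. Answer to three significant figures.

1.70 μSv/h

By superposition, sum each source's inverse-square contribution:
A: 10.0 × (1.43/9.91)² = 0.2082 μSv/h
B: 80.6 × (2.72/20.0)² = 1.491 μSv/h
Total = 0.2082 + 1.491 = 1.699 μSv/h.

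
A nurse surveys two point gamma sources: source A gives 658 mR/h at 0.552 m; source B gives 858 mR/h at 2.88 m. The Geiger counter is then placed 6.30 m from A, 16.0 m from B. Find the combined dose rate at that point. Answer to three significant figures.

32.9 mR/h

By superposition, sum each source's inverse-square contribution:
A: 658 × (0.552/6.30)² = 5.052 mR/h
B: 858 × (2.88/16.0)² = 27.80 mR/h
Total = 5.052 + 27.80 = 32.85 mR/h.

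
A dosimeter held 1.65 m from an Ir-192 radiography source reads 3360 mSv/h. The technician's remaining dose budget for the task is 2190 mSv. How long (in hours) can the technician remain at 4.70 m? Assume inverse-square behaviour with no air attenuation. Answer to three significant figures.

5.29 h

By the inverse-square law, rate at 4.70 m:
3360 × (1.65/4.70)² = 3360 × 0.1232 = 414.0 mSv/h.
Stay time = 2190 mSv ÷ 414.0 mSv/h = 5.290 h.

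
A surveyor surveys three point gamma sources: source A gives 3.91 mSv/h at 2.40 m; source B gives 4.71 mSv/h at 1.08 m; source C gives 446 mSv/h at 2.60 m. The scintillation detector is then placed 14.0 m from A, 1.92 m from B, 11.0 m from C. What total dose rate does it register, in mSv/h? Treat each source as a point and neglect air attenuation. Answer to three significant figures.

By superposition, sum each source's inverse-square contribution:
A: 3.91 × (2.40/14.0)² = 0.1149 mSv/h
B: 4.71 × (1.08/1.92)² = 1.490 mSv/h
C: 446 × (2.60/11.0)² = 24.92 mSv/h
Total = 0.1149 + 1.490 + 24.92 = 26.52 mSv/h.

26.5 mSv/h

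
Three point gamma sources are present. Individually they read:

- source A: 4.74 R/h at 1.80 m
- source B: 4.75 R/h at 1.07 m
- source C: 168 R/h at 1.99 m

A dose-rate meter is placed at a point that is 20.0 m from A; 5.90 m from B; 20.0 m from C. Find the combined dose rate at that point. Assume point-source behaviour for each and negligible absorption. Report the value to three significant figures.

1.86 R/h

By superposition, sum each source's inverse-square contribution:
A: 4.74 × (1.80/20.0)² = 0.03839 R/h
B: 4.75 × (1.07/5.90)² = 0.1562 R/h
C: 168 × (1.99/20.0)² = 1.663 R/h
Total = 0.03839 + 0.1562 + 1.663 = 1.858 R/h.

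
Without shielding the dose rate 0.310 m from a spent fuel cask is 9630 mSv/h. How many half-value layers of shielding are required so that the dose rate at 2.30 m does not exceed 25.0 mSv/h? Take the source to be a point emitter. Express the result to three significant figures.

2.81 half-value layers

At 2.30 m, distance alone gives 9630 × (0.310/2.30)² = 9630 × 0.01817 = 175.0 mSv/h.
Further attenuation needed: 175.0/25.0 = 7.000.
n = log₂(7.000) = 2.807 half-value layers.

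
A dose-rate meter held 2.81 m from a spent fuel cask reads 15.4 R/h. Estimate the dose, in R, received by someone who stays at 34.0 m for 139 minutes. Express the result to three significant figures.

Using I₁d₁² = I₂d₂², rate at 34.0 m:
(2.81/34.0)² = 0.006831, so 15.4 × 0.006831 = 0.1052 R/h.
Dose = rate × time = 0.1052 R/h × 2.317 h = 0.2437 R.

0.244 R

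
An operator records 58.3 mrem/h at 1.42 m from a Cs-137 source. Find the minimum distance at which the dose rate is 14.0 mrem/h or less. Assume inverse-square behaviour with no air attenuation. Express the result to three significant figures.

2.90 m

Since intensity falls as 1/r², d₂ = d₁·√(I₁/I₂).
I₁/I₂ = 58.3/14.0 = 4.164, so d₂ = 1.42 × √4.164 = 2.898 m.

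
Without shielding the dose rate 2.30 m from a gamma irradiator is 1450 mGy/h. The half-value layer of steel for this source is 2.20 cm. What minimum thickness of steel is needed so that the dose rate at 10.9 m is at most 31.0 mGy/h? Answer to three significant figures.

At 10.9 m, distance alone gives 1450 × (2.30/10.9)² = 1450 × 0.04452 = 64.55 mGy/h.
Further attenuation needed: 64.55/31.0 = 2.082.
n = log₂(2.082) = 1.058 half-value layers.
Thickness = 1.058 × 2.20 cm = 2.328 cm.

2.33 cm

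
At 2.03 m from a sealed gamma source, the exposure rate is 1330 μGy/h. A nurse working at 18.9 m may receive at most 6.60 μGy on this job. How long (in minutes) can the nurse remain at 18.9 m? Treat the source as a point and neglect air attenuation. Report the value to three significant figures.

Using I₁d₁² = I₂d₂², rate at 18.9 m:
(2.03/18.9)² = 0.01154, so 1330 × 0.01154 = 15.35 μGy/h.
Stay time = 6.60 μGy ÷ 15.35 μGy/h = 0.4300 h = 25.80 min.

25.8 min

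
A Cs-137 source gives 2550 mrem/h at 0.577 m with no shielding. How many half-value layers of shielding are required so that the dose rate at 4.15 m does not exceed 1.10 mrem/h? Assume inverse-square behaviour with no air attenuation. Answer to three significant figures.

At 4.15 m, distance alone gives 2550 × (0.577/4.15)² = 2550 × 0.01933 = 49.29 mrem/h.
Further attenuation needed: 49.29/1.10 = 44.81.
n = log₂(44.81) = 5.486 half-value layers.

5.49 half-value layers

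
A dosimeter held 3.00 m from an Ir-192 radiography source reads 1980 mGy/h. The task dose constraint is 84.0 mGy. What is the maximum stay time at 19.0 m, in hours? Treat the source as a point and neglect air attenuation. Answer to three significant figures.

Intensity scales as (d₁/d₂)², so rate at 19.0 m:
(3.00/19.0)² = 0.02493, so 1980 × 0.02493 = 49.36 mGy/h.
Stay time = 84.0 mGy ÷ 49.36 mGy/h = 1.702 h.

1.70 h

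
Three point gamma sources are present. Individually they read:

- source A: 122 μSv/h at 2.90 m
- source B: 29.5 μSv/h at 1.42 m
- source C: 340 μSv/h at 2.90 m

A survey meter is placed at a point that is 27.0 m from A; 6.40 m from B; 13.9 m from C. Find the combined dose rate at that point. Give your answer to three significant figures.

17.7 μSv/h

Each source contributes Iᵢ·(dᵢ/rᵢ)²; contributions add.
A: 122 × (2.90/27.0)² = 1.407 μSv/h
B: 29.5 × (1.42/6.40)² = 1.452 μSv/h
C: 340 × (2.90/13.9)² = 14.80 μSv/h
Total = 1.407 + 1.452 + 14.80 = 17.66 μSv/h.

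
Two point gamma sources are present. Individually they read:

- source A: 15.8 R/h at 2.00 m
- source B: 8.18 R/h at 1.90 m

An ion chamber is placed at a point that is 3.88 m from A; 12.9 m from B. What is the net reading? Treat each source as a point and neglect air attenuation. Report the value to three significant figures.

4.38 R/h

By superposition, sum each source's inverse-square contribution:
A: 15.8 × (2.00/3.88)² = 4.198 R/h
B: 8.18 × (1.90/12.9)² = 0.1775 R/h
Total = 4.198 + 0.1775 = 4.376 R/h.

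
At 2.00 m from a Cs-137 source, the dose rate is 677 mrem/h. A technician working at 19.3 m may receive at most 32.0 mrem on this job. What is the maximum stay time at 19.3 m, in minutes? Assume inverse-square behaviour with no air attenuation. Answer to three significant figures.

264 min

By the inverse-square law, rate at 19.3 m:
(2.00/19.3)² = 0.01074, so 677 × 0.01074 = 7.271 mrem/h.
Stay time = 32.0 mrem ÷ 7.271 mrem/h = 4.401 h = 264.1 min.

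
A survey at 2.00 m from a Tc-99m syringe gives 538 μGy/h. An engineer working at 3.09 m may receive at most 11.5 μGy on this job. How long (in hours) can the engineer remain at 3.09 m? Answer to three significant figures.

0.0510 h

By the inverse-square law, rate at 3.09 m:
538 × (2.00/3.09)² = 538 × 0.4189 = 225.4 μGy/h.
Stay time = 11.5 μGy ÷ 225.4 μGy/h = 0.05102 h.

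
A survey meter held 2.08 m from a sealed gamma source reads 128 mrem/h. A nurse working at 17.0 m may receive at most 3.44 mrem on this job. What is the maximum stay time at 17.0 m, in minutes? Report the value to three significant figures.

By the inverse-square law, rate at 17.0 m:
128 × (2.08/17.0)² = 128 × 0.01497 = 1.916 mrem/h.
Stay time = 3.44 mrem ÷ 1.916 mrem/h = 1.795 h = 107.7 min.

108 min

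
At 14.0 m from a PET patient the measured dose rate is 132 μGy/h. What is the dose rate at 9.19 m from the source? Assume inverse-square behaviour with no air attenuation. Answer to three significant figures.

306 μGy/h

Since intensity falls as 1/r², scaling from 14.0 m to 9.19 m:
(14.0/9.19)² = 2.321, so 132 × 2.321 = 306.4 μGy/h.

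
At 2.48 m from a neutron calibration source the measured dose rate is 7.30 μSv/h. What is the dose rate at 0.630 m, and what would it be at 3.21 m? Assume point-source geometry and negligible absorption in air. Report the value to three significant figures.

Intensity scales as (d₁/d₂)², so
At 0.630 m: (2.48/0.630)² = 15.50, so 7.30 × 15.50 = 113.1 μSv/h
At 3.21 m: 113.1 × (0.630/3.21)² = 113.1 × 0.03852 = 4.357 μSv/h.

113 μSv/h; 4.36 μSv/h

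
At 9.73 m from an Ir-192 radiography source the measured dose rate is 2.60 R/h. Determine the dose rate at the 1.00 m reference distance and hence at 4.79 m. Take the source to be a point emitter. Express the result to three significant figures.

246 R/h; 10.7 R/h

Intensity scales as (d₁/d₂)², so
At 1.00 m: (9.73/1.00)² = 94.67, so 2.60 × 94.67 = 246.1 R/h
At 4.79 m: (1.00/4.79)² = 0.04358, so 246.1 × 0.04358 = 10.73 R/h.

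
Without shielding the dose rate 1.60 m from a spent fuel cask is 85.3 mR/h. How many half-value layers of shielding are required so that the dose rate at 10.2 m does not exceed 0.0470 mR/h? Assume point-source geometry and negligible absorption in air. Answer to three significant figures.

At 10.2 m, distance alone gives (1.60/10.2)² = 0.02461, so 85.3 × 0.02461 = 2.099 mR/h.
Further attenuation needed: 2.099/0.0470 = 44.66.
n = log₂(44.66) = 5.481 half-value layers.

5.48 half-value layers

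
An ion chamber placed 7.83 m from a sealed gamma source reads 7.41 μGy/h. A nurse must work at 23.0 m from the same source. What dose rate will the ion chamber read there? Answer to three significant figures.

0.859 μGy/h

Applying the 1/r² law, scaling from 7.83 m to 23.0 m:
7.41 × (7.83/23.0)² = 7.41 × 0.1159 = 0.8588 μGy/h.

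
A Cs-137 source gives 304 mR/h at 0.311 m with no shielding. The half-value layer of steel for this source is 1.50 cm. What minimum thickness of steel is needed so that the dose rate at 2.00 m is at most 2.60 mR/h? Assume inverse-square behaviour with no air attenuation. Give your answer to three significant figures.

2.25 cm

At 2.00 m, distance alone gives (0.311/2.00)² = 0.02418, so 304 × 0.02418 = 7.351 mR/h.
Further attenuation needed: 7.351/2.60 = 2.827.
n = log₂(2.827) = 1.499 half-value layers.
Thickness = 1.499 × 1.50 cm = 2.248 cm.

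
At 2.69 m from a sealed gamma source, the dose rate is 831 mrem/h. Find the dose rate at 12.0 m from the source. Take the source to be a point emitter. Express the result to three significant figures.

Intensity scales as (d₁/d₂)², so the rate at 12.0 m is
(2.69/12.0)² = 0.05025, so 831 × 0.05025 = 41.76 mrem/h.

41.8 mrem/h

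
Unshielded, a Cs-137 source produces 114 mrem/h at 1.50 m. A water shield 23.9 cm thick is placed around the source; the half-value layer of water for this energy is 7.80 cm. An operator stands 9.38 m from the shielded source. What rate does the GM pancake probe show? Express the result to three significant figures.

Distance alone: 114 × (1.50/9.38)² = 114 × 0.02557 = 2.915 mrem/h.
Shield: 23.9/7.80 = 3.064 half-value layers → attenuation 2^(−3.064) = 0.1196.
Combined: 2.915 × 0.1196 = 0.3486 mrem/h.

0.349 mrem/h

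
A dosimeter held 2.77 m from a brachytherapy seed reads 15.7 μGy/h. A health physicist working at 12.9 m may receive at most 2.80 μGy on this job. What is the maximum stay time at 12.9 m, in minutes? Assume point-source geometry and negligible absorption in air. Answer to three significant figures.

232 min

Using I₁d₁² = I₂d₂², rate at 12.9 m:
15.7 × (2.77/12.9)² = 15.7 × 0.04611 = 0.7239 μGy/h.
Stay time = 2.80 μGy ÷ 0.7239 μGy/h = 3.868 h = 232.1 min.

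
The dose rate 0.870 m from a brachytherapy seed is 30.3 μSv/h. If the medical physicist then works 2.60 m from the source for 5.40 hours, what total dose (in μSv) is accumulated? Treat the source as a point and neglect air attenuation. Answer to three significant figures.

Using I₁d₁² = I₂d₂², rate at 2.60 m:
(0.870/2.60)² = 0.1120, so 30.3 × 0.1120 = 3.394 μSv/h.
Dose = rate × time = 3.394 μSv/h × 5.400 h = 18.33 μSv.

18.3 μSv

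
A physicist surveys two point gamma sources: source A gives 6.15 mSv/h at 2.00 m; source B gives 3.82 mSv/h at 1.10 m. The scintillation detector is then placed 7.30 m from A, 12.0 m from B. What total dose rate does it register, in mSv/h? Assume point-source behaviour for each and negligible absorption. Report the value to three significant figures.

By superposition, sum each source's inverse-square contribution:
A: 6.15 × (2.00/7.30)² = 0.4616 mSv/h
B: 3.82 × (1.10/12.0)² = 0.03210 mSv/h
Total = 0.4616 + 0.03210 = 0.4937 mSv/h.

0.494 mSv/h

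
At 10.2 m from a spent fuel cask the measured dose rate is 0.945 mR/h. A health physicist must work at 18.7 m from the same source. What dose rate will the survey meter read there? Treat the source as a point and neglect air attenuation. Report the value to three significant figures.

0.281 mR/h

Intensity scales as (d₁/d₂)², so scaling from 10.2 m to 18.7 m:
0.945 × (10.2/18.7)² = 0.945 × 0.2975 = 0.2811 mR/h.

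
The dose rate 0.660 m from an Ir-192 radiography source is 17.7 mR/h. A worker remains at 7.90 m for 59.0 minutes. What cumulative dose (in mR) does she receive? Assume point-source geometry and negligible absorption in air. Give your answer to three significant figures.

Since intensity falls as 1/r², rate at 7.90 m:
(0.660/7.90)² = 0.006980, so 17.7 × 0.006980 = 0.1235 mR/h.
Dose = rate × time = 0.1235 mR/h × 0.9833 h = 0.1214 mR.

0.121 mR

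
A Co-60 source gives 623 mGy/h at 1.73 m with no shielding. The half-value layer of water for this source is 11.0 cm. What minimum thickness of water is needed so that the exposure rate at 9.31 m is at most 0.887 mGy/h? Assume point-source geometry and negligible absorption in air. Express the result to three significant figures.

At 9.31 m, distance alone gives (1.73/9.31)² = 0.03453, so 623 × 0.03453 = 21.51 mGy/h.
Further attenuation needed: 21.51/0.887 = 24.25.
n = log₂(24.25) = 4.600 half-value layers.
Thickness = 4.600 × 11.0 cm = 50.60 cm.

50.6 cm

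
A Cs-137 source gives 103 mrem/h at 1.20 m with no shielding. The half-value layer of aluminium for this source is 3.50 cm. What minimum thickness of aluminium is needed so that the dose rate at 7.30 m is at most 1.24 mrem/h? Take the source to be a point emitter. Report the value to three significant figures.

At 7.30 m, distance alone gives 103 × (1.20/7.30)² = 103 × 0.02702 = 2.783 mrem/h.
Further attenuation needed: 2.783/1.24 = 2.244.
n = log₂(2.244) = 1.166 half-value layers.
Thickness = 1.166 × 3.50 cm = 4.081 cm.

4.08 cm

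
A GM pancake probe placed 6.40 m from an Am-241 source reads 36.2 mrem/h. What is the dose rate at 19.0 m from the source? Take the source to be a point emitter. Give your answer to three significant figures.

By the inverse-square law, scaling from 6.40 m to 19.0 m:
(6.40/19.0)² = 0.1135, so 36.2 × 0.1135 = 4.109 mrem/h.

4.11 mrem/h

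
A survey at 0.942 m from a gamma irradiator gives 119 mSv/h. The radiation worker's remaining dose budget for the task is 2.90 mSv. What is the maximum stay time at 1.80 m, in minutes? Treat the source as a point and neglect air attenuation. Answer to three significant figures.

5.34 min

Applying the 1/r² law, rate at 1.80 m:
119 × (0.942/1.80)² = 119 × 0.2739 = 32.59 mSv/h.
Stay time = 2.90 mSv ÷ 32.59 mSv/h = 0.08898 h = 5.339 min.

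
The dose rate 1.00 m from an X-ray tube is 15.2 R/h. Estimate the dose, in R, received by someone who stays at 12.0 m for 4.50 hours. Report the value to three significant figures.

Since intensity falls as 1/r², rate at 12.0 m:
15.2 × (1.00/12.0)² = 15.2 × 0.006944 = 0.1055 R/h.
Dose = rate × time = 0.1055 R/h × 4.500 h = 0.4748 R.

0.475 R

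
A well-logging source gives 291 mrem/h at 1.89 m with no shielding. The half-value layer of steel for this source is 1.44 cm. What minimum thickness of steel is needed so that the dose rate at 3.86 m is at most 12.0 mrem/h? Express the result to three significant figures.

At 3.86 m, distance alone gives (1.89/3.86)² = 0.2397, so 291 × 0.2397 = 69.75 mrem/h.
Further attenuation needed: 69.75/12.0 = 5.812.
n = log₂(5.812) = 2.539 half-value layers.
Thickness = 2.539 × 1.44 cm = 3.656 cm.

3.66 cm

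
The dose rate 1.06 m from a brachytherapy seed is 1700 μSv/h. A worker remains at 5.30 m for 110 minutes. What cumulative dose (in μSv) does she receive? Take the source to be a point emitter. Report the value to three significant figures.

Using I₁d₁² = I₂d₂², rate at 5.30 m:
1700 × (1.06/5.30)² = 1700 × 0.04000 = 68.00 μSv/h.
Dose = rate × time = 68.00 μSv/h × 1.833 h = 124.6 μSv.

125 μSv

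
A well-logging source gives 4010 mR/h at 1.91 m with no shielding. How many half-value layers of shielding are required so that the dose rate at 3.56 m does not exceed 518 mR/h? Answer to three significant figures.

At 3.56 m, distance alone gives 4010 × (1.91/3.56)² = 4010 × 0.2879 = 1154 mR/h.
Further attenuation needed: 1154/518 = 2.228.
n = log₂(2.228) = 1.156 half-value layers.

1.16 half-value layers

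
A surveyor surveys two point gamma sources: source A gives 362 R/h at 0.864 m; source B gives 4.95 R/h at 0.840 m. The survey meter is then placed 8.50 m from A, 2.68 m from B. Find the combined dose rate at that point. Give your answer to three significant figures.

4.23 R/h

Each source contributes Iᵢ·(dᵢ/rᵢ)²; contributions add.
A: 362 × (0.864/8.50)² = 3.740 R/h
B: 4.95 × (0.840/2.68)² = 0.4863 R/h
Total = 3.740 + 0.4863 = 4.226 R/h.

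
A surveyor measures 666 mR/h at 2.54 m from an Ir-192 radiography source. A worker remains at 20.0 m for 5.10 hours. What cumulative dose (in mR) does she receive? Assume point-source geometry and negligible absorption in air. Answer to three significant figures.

Applying the 1/r² law, rate at 20.0 m:
666 × (2.54/20.0)² = 666 × 0.01613 = 10.74 mR/h.
Dose = rate × time = 10.74 mR/h × 5.100 h = 54.77 mR.

54.8 mR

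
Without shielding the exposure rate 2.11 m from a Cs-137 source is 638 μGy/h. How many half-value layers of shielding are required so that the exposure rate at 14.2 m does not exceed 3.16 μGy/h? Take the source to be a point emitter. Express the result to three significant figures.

2.16 half-value layers

At 14.2 m, distance alone gives 638 × (2.11/14.2)² = 638 × 0.02208 = 14.09 μGy/h.
Further attenuation needed: 14.09/3.16 = 4.459.
n = log₂(4.459) = 2.157 half-value layers.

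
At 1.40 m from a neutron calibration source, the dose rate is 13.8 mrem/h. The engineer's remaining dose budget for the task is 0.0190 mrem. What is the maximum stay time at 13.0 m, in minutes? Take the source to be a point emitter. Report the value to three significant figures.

Since intensity falls as 1/r², rate at 13.0 m:
(1.40/13.0)² = 0.01160, so 13.8 × 0.01160 = 0.1601 mrem/h.
Stay time = 0.0190 mrem ÷ 0.1601 mrem/h = 0.1187 h = 7.122 min.

7.12 min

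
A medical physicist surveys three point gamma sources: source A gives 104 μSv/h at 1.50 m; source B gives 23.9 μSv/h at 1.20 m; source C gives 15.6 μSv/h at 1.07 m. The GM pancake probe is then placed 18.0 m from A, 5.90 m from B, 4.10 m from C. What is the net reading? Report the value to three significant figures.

Each source contributes Iᵢ·(dᵢ/rᵢ)²; contributions add.
A: 104 × (1.50/18.0)² = 0.7222 μSv/h
B: 23.9 × (1.20/5.90)² = 0.9887 μSv/h
C: 15.6 × (1.07/4.10)² = 1.062 μSv/h
Total = 0.7222 + 0.9887 + 1.062 = 2.773 μSv/h.

2.77 μSv/h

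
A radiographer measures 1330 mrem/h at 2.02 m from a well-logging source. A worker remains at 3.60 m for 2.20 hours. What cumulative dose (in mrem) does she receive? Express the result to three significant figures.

921 mrem

Using I₁d₁² = I₂d₂², rate at 3.60 m:
1330 × (2.02/3.60)² = 1330 × 0.3148 = 418.7 mrem/h.
Dose = rate × time = 418.7 mrem/h × 2.200 h = 921.1 mrem.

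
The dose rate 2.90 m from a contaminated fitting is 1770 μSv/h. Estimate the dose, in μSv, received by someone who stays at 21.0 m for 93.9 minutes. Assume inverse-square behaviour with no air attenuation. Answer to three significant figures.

Intensity scales as (d₁/d₂)², so rate at 21.0 m:
1770 × (2.90/21.0)² = 1770 × 0.01907 = 33.75 μSv/h.
Dose = rate × time = 33.75 μSv/h × 1.565 h = 52.82 μSv.

52.8 μSv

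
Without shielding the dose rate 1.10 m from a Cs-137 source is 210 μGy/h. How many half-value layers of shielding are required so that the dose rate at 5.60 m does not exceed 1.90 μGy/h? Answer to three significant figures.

At 5.60 m, distance alone gives (1.10/5.60)² = 0.03858, so 210 × 0.03858 = 8.102 μGy/h.
Further attenuation needed: 8.102/1.90 = 4.264.
n = log₂(4.264) = 2.092 half-value layers.

2.09 half-value layers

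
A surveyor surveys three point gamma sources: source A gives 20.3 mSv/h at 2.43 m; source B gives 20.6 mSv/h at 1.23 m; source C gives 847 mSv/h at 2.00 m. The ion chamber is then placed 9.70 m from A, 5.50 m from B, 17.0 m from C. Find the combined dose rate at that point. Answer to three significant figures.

Each source contributes Iᵢ·(dᵢ/rᵢ)²; contributions add.
A: 20.3 × (2.43/9.70)² = 1.274 mSv/h
B: 20.6 × (1.23/5.50)² = 1.030 mSv/h
C: 847 × (2.00/17.0)² = 11.72 mSv/h
Total = 1.274 + 1.030 + 11.72 = 14.02 mSv/h.

14.0 mSv/h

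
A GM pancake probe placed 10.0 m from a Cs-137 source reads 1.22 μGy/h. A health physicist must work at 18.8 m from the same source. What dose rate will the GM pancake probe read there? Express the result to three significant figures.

Applying the 1/r² law, scaling from 10.0 m to 18.8 m:
1.22 × (10.0/18.8)² = 1.22 × 0.2829 = 0.3451 μGy/h.

0.345 μGy/h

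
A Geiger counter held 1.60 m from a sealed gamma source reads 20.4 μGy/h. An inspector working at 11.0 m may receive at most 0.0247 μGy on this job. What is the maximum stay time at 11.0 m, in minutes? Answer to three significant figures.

3.43 min

Applying the 1/r² law, rate at 11.0 m:
20.4 × (1.60/11.0)² = 20.4 × 0.02116 = 0.4317 μGy/h.
Stay time = 0.0247 μGy ÷ 0.4317 μGy/h = 0.05722 h = 3.433 min.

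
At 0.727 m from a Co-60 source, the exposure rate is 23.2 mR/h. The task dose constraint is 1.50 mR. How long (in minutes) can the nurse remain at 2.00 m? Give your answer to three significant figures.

Intensity scales as (d₁/d₂)², so rate at 2.00 m:
(0.727/2.00)² = 0.1321, so 23.2 × 0.1321 = 3.065 mR/h.
Stay time = 1.50 mR ÷ 3.065 mR/h = 0.4894 h = 29.36 min.

29.4 min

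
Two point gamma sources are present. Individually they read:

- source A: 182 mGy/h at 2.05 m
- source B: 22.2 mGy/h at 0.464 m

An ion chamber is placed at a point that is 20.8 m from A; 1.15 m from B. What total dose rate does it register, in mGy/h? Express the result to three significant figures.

5.38 mGy/h

Each source contributes Iᵢ·(dᵢ/rᵢ)²; contributions add.
A: 182 × (2.05/20.8)² = 1.768 mGy/h
B: 22.2 × (0.464/1.15)² = 3.614 mGy/h
Total = 1.768 + 3.614 = 5.382 mGy/h.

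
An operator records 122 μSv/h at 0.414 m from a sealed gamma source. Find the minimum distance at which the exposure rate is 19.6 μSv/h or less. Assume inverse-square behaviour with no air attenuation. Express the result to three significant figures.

Using I₁d₁² = I₂d₂², d₂ = d₁·√(I₁/I₂).
I₁/I₂ = 122/19.6 = 6.224, so d₂ = 0.414 × √6.224 = 1.033 m.

1.03 m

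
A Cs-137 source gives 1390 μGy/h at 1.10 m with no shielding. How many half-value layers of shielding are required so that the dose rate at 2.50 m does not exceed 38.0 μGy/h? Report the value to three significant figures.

2.82 half-value layers

At 2.50 m, distance alone gives (1.10/2.50)² = 0.1936, so 1390 × 0.1936 = 269.1 μGy/h.
Further attenuation needed: 269.1/38.0 = 7.082.
n = log₂(7.082) = 2.824 half-value layers.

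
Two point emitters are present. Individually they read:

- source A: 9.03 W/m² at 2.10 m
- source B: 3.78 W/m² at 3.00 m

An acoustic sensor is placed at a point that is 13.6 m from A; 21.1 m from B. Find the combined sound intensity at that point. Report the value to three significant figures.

0.292 W/m²

Each source contributes Iᵢ·(dᵢ/rᵢ)²; contributions add.
A: 9.03 × (2.10/13.6)² = 0.2153 W/m²
B: 3.78 × (3.00/21.1)² = 0.07641 W/m²
Total = 0.2153 + 0.07641 = 0.2917 W/m².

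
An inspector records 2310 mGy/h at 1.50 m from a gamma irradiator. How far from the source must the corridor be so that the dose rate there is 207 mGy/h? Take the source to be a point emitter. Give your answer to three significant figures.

5.01 m

Intensity scales as (d₁/d₂)², so d₂ = d₁·√(I₁/I₂).
I₁/I₂ = 2310/207 = 11.16, so d₂ = 1.50 × √11.16 = 5.011 m.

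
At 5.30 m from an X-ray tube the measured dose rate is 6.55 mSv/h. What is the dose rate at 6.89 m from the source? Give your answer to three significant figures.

3.88 mSv/h

Applying the 1/r² law, scaling from 5.30 m to 6.89 m:
(5.30/6.89)² = 0.5917, so 6.55 × 0.5917 = 3.876 mSv/h.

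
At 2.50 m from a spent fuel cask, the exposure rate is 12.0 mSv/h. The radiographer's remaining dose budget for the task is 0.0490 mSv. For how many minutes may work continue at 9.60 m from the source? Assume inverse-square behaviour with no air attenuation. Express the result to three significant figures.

3.61 min

Applying the 1/r² law, rate at 9.60 m:
(2.50/9.60)² = 0.06782, so 12.0 × 0.06782 = 0.8138 mSv/h.
Stay time = 0.0490 mSv ÷ 0.8138 mSv/h = 0.06021 h = 3.613 min.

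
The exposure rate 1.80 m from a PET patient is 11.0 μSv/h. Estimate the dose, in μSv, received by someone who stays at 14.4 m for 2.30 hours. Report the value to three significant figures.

Since intensity falls as 1/r², rate at 14.4 m:
(1.80/14.4)² = 0.01562, so 11.0 × 0.01562 = 0.1718 μSv/h.
Dose = rate × time = 0.1718 μSv/h × 2.300 h = 0.3951 μSv.

0.395 μSv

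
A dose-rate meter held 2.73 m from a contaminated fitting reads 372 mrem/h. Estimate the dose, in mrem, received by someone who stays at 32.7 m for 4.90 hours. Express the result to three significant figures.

12.7 mrem

Since intensity falls as 1/r², rate at 32.7 m:
(2.73/32.7)² = 0.006970, so 372 × 0.006970 = 2.593 mrem/h.
Dose = rate × time = 2.593 mrem/h × 4.900 h = 12.71 mrem.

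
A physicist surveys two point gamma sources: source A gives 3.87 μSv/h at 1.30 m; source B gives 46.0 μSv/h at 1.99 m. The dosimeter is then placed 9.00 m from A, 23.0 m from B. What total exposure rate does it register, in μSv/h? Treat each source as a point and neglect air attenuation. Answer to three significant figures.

By superposition, sum each source's inverse-square contribution:
A: 3.87 × (1.30/9.00)² = 0.08074 μSv/h
B: 46.0 × (1.99/23.0)² = 0.3444 μSv/h
Total = 0.08074 + 0.3444 = 0.4251 μSv/h.

0.425 μSv/h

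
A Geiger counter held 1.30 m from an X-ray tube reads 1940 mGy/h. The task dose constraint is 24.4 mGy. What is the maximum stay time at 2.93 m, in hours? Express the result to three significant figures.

Since intensity falls as 1/r², rate at 2.93 m:
1940 × (1.30/2.93)² = 1940 × 0.1969 = 382.0 mGy/h.
Stay time = 24.4 mGy ÷ 382.0 mGy/h = 0.06387 h.

0.0639 h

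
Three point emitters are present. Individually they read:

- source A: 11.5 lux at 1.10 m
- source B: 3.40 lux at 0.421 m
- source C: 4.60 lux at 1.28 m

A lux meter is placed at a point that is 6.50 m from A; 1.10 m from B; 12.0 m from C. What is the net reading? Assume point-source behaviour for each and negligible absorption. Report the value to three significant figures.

By superposition, sum each source's inverse-square contribution:
A: 11.5 × (1.10/6.50)² = 0.3293 lux
B: 3.40 × (0.421/1.10)² = 0.4980 lux
C: 4.60 × (1.28/12.0)² = 0.05234 lux
Total = 0.3293 + 0.4980 + 0.05234 = 0.8796 lux.

0.880 lux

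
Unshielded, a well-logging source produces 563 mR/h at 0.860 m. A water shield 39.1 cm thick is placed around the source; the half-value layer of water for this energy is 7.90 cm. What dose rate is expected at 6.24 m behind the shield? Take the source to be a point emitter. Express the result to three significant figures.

0.346 mR/h

Distance alone: (0.860/6.24)² = 0.01899, so 563 × 0.01899 = 10.69 mR/h.
Shield: 39.1/7.90 = 4.949 half-value layers → attenuation 2^(−4.949) = 0.03237.
Combined: 10.69 × 0.03237 = 0.3460 mR/h.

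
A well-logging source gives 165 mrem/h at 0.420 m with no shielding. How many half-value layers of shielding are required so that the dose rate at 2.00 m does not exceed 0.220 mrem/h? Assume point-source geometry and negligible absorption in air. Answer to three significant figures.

5.05 half-value layers

At 2.00 m, distance alone gives 165 × (0.420/2.00)² = 165 × 0.04410 = 7.277 mrem/h.
Further attenuation needed: 7.277/0.220 = 33.08.
n = log₂(33.08) = 5.048 half-value layers.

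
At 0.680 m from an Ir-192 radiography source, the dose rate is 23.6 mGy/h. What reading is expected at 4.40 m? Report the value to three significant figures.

0.564 mGy/h

Applying the 1/r² law, the rate at 4.40 m is
(0.680/4.40)² = 0.02388, so 23.6 × 0.02388 = 0.5636 mGy/h.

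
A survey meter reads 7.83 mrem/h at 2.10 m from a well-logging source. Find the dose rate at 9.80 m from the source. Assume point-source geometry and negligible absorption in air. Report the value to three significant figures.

Intensity scales as (d₁/d₂)², so the rate at 9.80 m is
(2.10/9.80)² = 0.04592, so 7.83 × 0.04592 = 0.3596 mrem/h.

0.360 mrem/h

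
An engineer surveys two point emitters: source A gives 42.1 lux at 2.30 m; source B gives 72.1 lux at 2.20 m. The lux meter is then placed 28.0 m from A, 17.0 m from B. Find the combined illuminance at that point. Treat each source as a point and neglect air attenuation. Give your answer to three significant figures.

1.49 lux

By superposition, sum each source's inverse-square contribution:
A: 42.1 × (2.30/28.0)² = 0.2841 lux
B: 72.1 × (2.20/17.0)² = 1.207 lux
Total = 0.2841 + 1.207 = 1.491 lux.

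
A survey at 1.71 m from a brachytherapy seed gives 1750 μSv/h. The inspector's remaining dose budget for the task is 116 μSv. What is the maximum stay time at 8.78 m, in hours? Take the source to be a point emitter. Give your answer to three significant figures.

By the inverse-square law, rate at 8.78 m:
1750 × (1.71/8.78)² = 1750 × 0.03793 = 66.38 μSv/h.
Stay time = 116 μSv ÷ 66.38 μSv/h = 1.748 h.

1.75 h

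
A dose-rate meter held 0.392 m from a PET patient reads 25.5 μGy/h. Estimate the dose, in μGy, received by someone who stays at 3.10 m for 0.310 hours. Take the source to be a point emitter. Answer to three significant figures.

Using I₁d₁² = I₂d₂², rate at 3.10 m:
(0.392/3.10)² = 0.01599, so 25.5 × 0.01599 = 0.4077 μGy/h.
Dose = rate × time = 0.4077 μGy/h × 0.3100 h = 0.1264 μGy.

0.126 μGy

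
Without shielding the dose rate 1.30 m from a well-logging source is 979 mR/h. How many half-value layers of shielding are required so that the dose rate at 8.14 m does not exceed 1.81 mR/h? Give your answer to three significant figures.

3.79 half-value layers

At 8.14 m, distance alone gives 979 × (1.30/8.14)² = 979 × 0.02551 = 24.97 mR/h.
Further attenuation needed: 24.97/1.81 = 13.80.
n = log₂(13.80) = 3.787 half-value layers.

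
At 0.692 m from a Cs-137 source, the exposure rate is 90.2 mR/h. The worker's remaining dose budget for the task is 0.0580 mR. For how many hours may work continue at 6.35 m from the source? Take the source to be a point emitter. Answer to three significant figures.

0.0541 h

Applying the 1/r² law, rate at 6.35 m:
(0.692/6.35)² = 0.01188, so 90.2 × 0.01188 = 1.072 mR/h.
Stay time = 0.0580 mR ÷ 1.072 mR/h = 0.05410 h.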